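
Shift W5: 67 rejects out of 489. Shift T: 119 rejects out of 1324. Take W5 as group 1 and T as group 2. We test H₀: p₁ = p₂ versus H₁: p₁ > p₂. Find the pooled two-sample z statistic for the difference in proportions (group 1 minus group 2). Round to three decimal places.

p̂₁ = 67/489 = 0.1370143, p̂₂ = 119/1324 = 0.0898792.
Pooled p̂ = (67+119)/(489+1324) = 186/1813 = 0.1025924.
SE = √(0.0920672 × 0.00280028) = 0.0160566.
z = (0.1370143 − 0.0898792)/0.0160566 = 0.0471351/0.0160566 = 2.936.
p-value = P(Z > 2.936) ≈ 0.0017.

z = 2.936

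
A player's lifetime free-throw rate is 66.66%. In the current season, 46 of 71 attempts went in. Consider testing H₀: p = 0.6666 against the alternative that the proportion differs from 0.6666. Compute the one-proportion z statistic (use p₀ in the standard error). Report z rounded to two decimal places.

p̂ = 46/71 = 0.6479.
Under H₀, SE = √(0.6666·0.3334/71) = √(0.0031302) = 0.0559.
z = (0.6479 − 0.6666)/0.0559 = -0.0187/0.0559 = -0.33.

z = -0.33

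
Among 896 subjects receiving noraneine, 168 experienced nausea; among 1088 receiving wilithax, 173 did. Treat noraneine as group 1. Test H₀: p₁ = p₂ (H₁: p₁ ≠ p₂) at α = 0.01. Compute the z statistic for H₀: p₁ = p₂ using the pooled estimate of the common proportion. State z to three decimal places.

z = 1.674

p̂₁ = 168/896 = 0.18750, p̂₂ = 173/1088 = 0.15901.
Pooled p̂ = (168+173)/(896+1088) = 341/1984 = 0.17188.
SE = √(0.142334 × 0.00203519) = 0.01702.
z = (0.18750 − 0.15901)/0.01702 = 0.02849/0.01702 = 1.674.
p-value = 2·P(Z > 1.674) ≈ 0.0941; since p > α = 0.01, fail to reject H₀.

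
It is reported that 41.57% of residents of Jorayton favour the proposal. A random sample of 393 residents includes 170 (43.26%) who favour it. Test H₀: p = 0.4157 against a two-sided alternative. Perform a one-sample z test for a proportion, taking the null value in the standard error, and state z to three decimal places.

p̂ = 170/393 ≈ 0.43257.
SE = √(p₀(1−p₀)/n) = √(0.24289/393) = 0.02486.
z = (0.43257 − 0.4157)/0.02486 = 0.01687/0.02486 = 0.679.

z = 0.679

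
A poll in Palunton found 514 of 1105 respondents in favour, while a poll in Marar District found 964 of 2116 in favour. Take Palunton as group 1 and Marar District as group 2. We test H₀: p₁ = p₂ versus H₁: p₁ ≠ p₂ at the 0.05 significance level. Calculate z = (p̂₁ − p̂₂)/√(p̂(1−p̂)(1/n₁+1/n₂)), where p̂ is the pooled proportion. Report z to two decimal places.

p̂₁ = 514/1105 = 0.4652, p̂₂ = 964/2116 = 0.4556.
Pooled p̂ = (514+964)/(1105+2116) = 1478/3221 = 0.4589.
SE = √(0.248308 × 0.00137757) = 0.0185.
z = (0.4652 − 0.4556)/0.0185 = 0.0096/0.0185 = 0.52.
p-value = 2·P(Z > 0.518) ≈ 0.6044; since p > α = 0.05, fail to reject H₀.

z = 0.52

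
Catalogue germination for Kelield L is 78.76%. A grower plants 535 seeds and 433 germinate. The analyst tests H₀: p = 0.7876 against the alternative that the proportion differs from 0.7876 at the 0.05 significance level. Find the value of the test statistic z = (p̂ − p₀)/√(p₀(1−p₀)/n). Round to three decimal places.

p̂ = 433/535 = 0.80935.
Standard error under H₀: √(0.7876×0.2124/535) = 0.01768.
z = (0.80935 − 0.7876)/0.01768 = 0.02175/0.01768 = 1.230.
p-value = 2·P(Z > 1.230) ≈ 0.2188, so at α = 0.05 we fail to reject H₀.

z = 1.230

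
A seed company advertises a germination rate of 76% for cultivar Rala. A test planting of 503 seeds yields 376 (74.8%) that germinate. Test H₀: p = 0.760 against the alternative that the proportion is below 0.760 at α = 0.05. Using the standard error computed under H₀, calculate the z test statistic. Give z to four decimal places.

z = -0.6556

p̂ = 376/503 ≈ 0.747515.
Standard error under H₀: √(0.76×0.24/503) = 0.019043.
z = (0.747515 − 0.76)/0.019043 = -0.012485/0.019043 = -0.6556.
p-value = P(Z < -0.656) ≈ 0.2560, so at α = 0.05 we fail to reject H₀.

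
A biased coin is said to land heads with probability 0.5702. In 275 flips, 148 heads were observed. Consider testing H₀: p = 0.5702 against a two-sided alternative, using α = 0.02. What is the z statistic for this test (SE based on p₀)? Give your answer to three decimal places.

p̂ = 148/275 = 0.53818.
Under H₀, SE = √(0.5702·0.4298/275) = √(0.000891171) = 0.02985.
z = (0.53818 − 0.5702)/0.02985 = -0.03202/0.02985 = -1.073.
p-value = 2·P(Z > 1.073) ≈ 0.2835, so at α = 0.02 we fail to reject H₀.

z = -1.073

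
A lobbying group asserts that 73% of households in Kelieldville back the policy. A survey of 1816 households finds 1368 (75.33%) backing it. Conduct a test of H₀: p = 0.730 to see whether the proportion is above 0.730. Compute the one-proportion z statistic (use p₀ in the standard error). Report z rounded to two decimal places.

p̂ = 1368/1816 ≈ 0.7533.
Under H₀, SE = √(0.73·0.27/1816) = √(0.000108535) = 0.0104.
z = (0.7533 − 0.73)/0.0104 = 0.0233/0.0104 = 2.24.
p-value = P(Z > 2.237) ≈ 0.0126.

z = 2.24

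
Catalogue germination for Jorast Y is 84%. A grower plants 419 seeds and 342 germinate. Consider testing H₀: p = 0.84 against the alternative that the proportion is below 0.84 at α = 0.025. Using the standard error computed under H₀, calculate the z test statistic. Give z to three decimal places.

p̂ = 342/419 = 0.81623.
Under H₀, SE = √(0.84·0.16/419) = √(0.000320764) = 0.01791.
z = (0.81623 − 0.84)/0.01791 = -0.02377/0.01791 = -1.327.
p-value = P(Z < -1.327) ≈ 0.0922, so at α = 0.025 we fail to reject H₀.

z = -1.327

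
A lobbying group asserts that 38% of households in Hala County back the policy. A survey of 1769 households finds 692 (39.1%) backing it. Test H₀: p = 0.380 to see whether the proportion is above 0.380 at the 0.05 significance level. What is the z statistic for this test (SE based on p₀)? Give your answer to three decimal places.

z = 0.969

p̂ = 692/1769 ≈ 0.39118.
Under H₀, SE = √(0.38·0.62/1769) = √(0.000133183) = 0.01154.
z = (0.39118 − 0.38)/0.01154 = 0.01118/0.01154 = 0.969.
p-value = P(Z > 0.969) ≈ 0.1663, so at α = 0.05 we fail to reject H₀.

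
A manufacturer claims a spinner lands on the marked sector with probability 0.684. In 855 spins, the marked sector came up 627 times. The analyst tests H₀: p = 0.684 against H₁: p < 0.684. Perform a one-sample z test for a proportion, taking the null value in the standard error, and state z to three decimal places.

z = 3.103

p̂ = 627/855 ≈ 0.73333.
Under H₀, SE = √(0.684·0.316/855) = √(0.0002528) = 0.01590.
z = (0.73333 − 0.684)/0.01590 = 0.04933/0.01590 = 3.103.
p-value = P(Z < 3.103) ≈ 0.9990.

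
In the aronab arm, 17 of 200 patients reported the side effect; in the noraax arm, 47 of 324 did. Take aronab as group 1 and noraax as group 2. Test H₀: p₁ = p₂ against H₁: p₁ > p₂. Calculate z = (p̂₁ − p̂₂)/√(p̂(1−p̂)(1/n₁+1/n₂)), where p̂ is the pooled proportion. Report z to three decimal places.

p̂₁ = 17/200 = 0.085000, p̂₂ = 47/324 = 0.145062.
Pooled p̂ = (17+47)/(200+324) = 64/524 = 0.122137.
SE = √(0.10722 × 0.00808642) = 0.029445.
z = (0.085000 − 0.145062)/0.029445 = -0.060062/0.029445 = -2.040.

z = -2.040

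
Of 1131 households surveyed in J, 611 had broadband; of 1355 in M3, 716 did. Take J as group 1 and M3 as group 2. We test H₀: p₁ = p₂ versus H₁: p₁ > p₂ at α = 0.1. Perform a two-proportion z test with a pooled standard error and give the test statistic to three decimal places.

p̂₁ = 611/1131 = 0.54023, p̂₂ = 716/1355 = 0.52841.
Pooled p̂ = (611+716)/(1131+1355) = 1327/2486 = 0.53379.
SE = √(0.248858 × 0.00162218) = 0.02009.
z = (0.54023 − 0.52841)/0.02009 = 0.01182/0.02009 = 0.588.
p-value = P(Z > 0.588) ≈ 0.2782; since p > α = 0.1, fail to reject H₀.

z = 0.588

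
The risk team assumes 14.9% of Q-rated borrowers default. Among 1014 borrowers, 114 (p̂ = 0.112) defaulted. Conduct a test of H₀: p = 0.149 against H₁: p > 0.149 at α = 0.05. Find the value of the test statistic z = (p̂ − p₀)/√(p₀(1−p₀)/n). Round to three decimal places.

p̂ = 114/1014 = 0.11243.
Under H₀, SE = √(0.149·0.851/1014) = √(0.000125048) = 0.01118.
z = (0.11243 − 0.149)/0.01118 = -0.03657/0.01118 = -3.271.
p-value = P(Z > -3.271) ≈ 0.9995, so at α = 0.05 we fail to reject H₀.

z = -3.271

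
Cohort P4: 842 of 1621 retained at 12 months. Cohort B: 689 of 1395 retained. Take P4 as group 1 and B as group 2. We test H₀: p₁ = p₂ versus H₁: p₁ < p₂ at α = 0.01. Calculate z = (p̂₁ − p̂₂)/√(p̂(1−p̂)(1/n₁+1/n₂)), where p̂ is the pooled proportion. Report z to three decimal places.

z = 1.398

p̂₁ = 842/1621 = 0.51943, p̂₂ = 689/1395 = 0.49391.
Pooled p̂ = (842+689)/(1621+1395) = 1531/3016 = 0.50763.
SE = √(0.249942 × 0.00133375) = 0.01826.
z = (0.51943 − 0.49391)/0.01826 = 0.02552/0.01826 = 1.398.
p-value = P(Z < 1.398) ≈ 0.9189; since p > α = 0.01, fail to reject H₀.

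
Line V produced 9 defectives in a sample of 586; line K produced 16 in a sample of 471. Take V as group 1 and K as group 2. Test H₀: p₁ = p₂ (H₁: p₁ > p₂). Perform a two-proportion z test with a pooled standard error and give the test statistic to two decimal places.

z = -1.98

p̂₁ = 9/586 = 0.0154, p̂₂ = 16/471 = 0.0340.
Pooled p̂ = (9+16)/(586+471) = 25/1057 = 0.0237.
SE = √(0.0230924 × 0.00382963) = 0.0094.
z = (0.0154 − 0.0340)/0.0094 = -0.0186/0.0094 = -1.98.
p-value = P(Z > -1.979) ≈ 0.9761.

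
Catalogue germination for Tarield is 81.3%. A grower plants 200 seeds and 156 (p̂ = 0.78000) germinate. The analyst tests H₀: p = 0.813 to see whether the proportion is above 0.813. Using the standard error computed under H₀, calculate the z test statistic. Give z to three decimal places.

z = -1.197

p̂ = 156/200 ≈ 0.78000.
Standard error under H₀: √(0.813×0.187/200) = 0.02757.
z = (0.78000 − 0.813)/0.02757 = -0.03300/0.02757 = -1.197.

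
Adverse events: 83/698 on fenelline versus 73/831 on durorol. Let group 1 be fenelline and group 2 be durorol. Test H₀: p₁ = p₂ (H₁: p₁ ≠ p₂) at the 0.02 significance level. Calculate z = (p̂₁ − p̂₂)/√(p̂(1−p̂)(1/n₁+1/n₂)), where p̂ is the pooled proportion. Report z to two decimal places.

p̂₁ = 83/698 = 0.11891, p̂₂ = 73/831 = 0.08785.
Pooled p̂ = (83+73)/(698+831) = 156/1529 = 0.10203.
SE = √(p̂(1−p̂)(1/n₁+1/n₂)) = √(0.10203·0.89797·0.00263603) = √(0.000241508) = 0.01554.
z = (0.11891 − 0.08785)/0.01554 = 0.03106/0.01554 = 2.00.
Two-sided p-value ≈ 2·Φ(−1.999) = 0.0456; since p > α = 0.02, fail to reject H₀.

z = 2.00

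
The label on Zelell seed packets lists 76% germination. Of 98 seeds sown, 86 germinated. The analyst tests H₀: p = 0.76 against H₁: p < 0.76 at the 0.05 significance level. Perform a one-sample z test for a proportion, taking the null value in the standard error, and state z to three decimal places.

p̂ = 86/98 ≈ 0.87755.
Standard error under H₀: √(0.76×0.24/98) = 0.04314.
z = (0.87755 − 0.76)/0.04314 = 0.11755/0.04314 = 2.725.
p-value = P(Z < 2.725) ≈ 0.9968, so at α = 0.05 we fail to reject H₀.

z = 2.725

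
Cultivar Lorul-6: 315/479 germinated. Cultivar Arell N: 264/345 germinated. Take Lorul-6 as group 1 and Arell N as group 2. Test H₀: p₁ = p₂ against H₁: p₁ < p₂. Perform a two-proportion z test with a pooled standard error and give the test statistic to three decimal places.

z = -3.334

p̂₁ = 315/479 ≈ 0.657620, p̂₂ = 264/345 ≈ 0.765217.
Pooled p̂ = (315+264)/(479+345) = 579/824 = 0.702670.
SE = √(0.208925 × 0.00498623) = 0.032276.
z = (0.657620 − 0.765217)/0.032276 = -0.107597/0.032276 = -3.334.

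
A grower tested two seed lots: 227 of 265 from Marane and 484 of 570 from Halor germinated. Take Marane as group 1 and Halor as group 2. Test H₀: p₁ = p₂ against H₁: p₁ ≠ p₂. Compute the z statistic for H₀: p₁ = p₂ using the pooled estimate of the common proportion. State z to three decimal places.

z = 0.283

p̂₁ = 227/265 = 0.85660, p̂₂ = 484/570 = 0.84912.
Pooled p̂ = (227+484)/(265+570) = 711/835 = 0.85150.
SE = √(p̂(1−p̂)(1/n₁+1/n₂)) = √(0.85150·0.14850·0.00552797) = √(0.000699011) = 0.02644.
z = (0.85660 − 0.84912)/0.02644 = 0.00748/0.02644 = 0.283.
p-value = 2·P(Z > 0.283) ≈ 0.7772.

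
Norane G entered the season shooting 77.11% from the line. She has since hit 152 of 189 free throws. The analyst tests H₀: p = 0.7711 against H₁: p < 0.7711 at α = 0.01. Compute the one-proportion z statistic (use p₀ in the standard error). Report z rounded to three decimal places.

z = 1.084

p̂ = 152/189 = 0.80423.
SE = √(p₀(1−p₀)/n) = √(0.1765/189) = 0.03056.
z = (0.80423 − 0.7711)/0.03056 = 0.03313/0.03056 = 1.084.
p-value = P(Z < 1.084) ≈ 0.8609; since p > α = 0.01, fail to reject H₀.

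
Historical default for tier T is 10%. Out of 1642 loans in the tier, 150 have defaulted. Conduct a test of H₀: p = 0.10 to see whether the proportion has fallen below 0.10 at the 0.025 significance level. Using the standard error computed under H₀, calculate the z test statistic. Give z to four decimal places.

p̂ = 150/1642 ≈ 0.0913520.
Standard error under H₀: √(0.1×0.9/1642) = 0.0074035.
z = (0.0913520 − 0.1)/0.0074035 = -0.0086480/0.0074035 = -1.1681.
p-value = P(Z < -1.168) ≈ 0.1214; since p > α = 0.025, fail to reject H₀.

z = -1.1681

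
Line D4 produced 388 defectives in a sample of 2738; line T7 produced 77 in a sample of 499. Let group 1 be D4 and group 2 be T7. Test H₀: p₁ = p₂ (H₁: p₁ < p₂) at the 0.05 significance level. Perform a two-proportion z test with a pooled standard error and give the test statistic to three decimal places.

p̂₁ = 388/2738 = 0.14171, p̂₂ = 77/499 = 0.15431.
Pooled p̂ = (388+77)/(2738+499) = 465/3237 = 0.14365.
SE = √(0.123016 × 0.00236924) = 0.01707.
z = (0.14171 − 0.15431)/0.01707 = -0.01260/0.01707 = -0.738.
p-value = P(Z < -0.738) ≈ 0.2303; since p > α = 0.05, fail to reject H₀.

z = -0.738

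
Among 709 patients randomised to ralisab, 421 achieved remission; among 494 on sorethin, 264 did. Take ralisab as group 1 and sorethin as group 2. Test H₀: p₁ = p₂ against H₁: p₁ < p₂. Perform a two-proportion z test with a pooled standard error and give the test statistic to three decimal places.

p̂₁ = 421/709 ≈ 0.59379, p̂₂ = 264/494 ≈ 0.53441.
Pooled p̂ = (421+264)/(709+494) = 685/1203 = 0.56941.
SE = √(0.245182 × 0.00343473) = 0.02902.
z = (0.59379 − 0.53441)/0.02902 = 0.05938/0.02902 = 2.046.

z = 2.046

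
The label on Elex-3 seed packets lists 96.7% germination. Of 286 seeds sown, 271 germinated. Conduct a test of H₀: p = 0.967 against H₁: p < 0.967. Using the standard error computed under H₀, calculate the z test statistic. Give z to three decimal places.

z = -1.841

p̂ = 271/286 = 0.947552.
SE = √(p₀(1−p₀)/n) = √(0.031911/286) = 0.010563.
z = (0.947552 − 0.967)/0.010563 = -0.019448/0.010563 = -1.841.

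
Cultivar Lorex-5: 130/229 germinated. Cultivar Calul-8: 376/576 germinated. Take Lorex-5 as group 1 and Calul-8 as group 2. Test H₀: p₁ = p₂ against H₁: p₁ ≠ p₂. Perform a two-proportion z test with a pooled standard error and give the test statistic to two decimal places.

p̂₁ = 130/229 = 0.56769, p̂₂ = 376/576 = 0.65278.
Pooled p̂ = (130+376)/(229+576) = 506/805 = 0.62857.
SE = √(0.233469 × 0.00610292) = 0.03775.
z = (0.56769 − 0.65278)/0.03775 = -0.08509/0.03775 = -2.25.
p-value = 2·P(Z > 2.254) ≈ 0.0242.

z = -2.25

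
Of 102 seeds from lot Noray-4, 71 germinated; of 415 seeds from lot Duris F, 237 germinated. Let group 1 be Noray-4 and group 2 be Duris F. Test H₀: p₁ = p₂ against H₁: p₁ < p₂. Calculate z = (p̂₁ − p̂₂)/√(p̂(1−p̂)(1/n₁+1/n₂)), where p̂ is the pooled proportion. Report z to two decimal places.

z = 2.30

p̂₁ = 71/102 ≈ 0.69608, p̂₂ = 237/415 ≈ 0.57108.
Pooled p̂ = (71+237)/(102+415) = 308/517 = 0.59574.
SE = √(p̂(1−p̂)(1/n₁+1/n₂)) = √(0.59574·0.40426·0.0122136) = √(0.00294143) = 0.05423.
z = (0.69608 − 0.57108)/0.05423 = 0.12500/0.05423 = 2.30.
p-value = P(Z < 2.305) ≈ 0.9894.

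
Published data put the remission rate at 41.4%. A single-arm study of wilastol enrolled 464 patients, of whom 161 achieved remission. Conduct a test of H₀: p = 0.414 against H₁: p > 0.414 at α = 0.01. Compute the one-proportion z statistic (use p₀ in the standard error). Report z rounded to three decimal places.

p̂ = 161/464 ≈ 0.346983.
SE = √(p₀(1−p₀)/n) = √(0.2426/464) = 0.022866.
z = (0.346983 − 0.414)/0.022866 = -0.067017/0.022866 = -2.931.
p-value = P(Z > -2.931) ≈ 0.9983; since p > α = 0.01, fail to reject H₀.

z = -2.931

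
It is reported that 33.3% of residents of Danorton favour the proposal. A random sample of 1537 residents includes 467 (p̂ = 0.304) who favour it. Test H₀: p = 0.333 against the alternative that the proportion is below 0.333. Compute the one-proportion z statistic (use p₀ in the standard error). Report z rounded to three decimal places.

z = -2.426

p̂ = 467/1537 ≈ 0.30384.
Standard error under H₀: √(0.333×0.667/1537) = 0.01202.
z = (0.30384 − 0.333)/0.01202 = -0.02916/0.01202 = -2.426.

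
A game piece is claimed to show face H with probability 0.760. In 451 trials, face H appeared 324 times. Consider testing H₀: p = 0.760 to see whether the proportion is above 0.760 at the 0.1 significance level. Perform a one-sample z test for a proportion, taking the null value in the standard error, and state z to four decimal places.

z = -2.0684

p̂ = 324/451 = 0.7184035.
Under H₀, SE = √(0.76·0.24/451) = √(0.000404435) = 0.0201106.
z = (0.7184035 − 0.76)/0.0201106 = -0.0415965/0.0201106 = -2.0684.
p-value = P(Z > -2.068) ≈ 0.9807, so at α = 0.1 we fail to reject H₀.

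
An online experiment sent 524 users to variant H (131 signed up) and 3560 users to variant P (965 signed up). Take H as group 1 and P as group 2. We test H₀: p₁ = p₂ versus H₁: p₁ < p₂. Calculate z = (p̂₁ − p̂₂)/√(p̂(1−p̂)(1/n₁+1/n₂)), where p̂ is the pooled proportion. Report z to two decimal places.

z = -1.02

p̂₁ = 131/524 ≈ 0.2500, p̂₂ = 965/3560 ≈ 0.2711.
Pooled p̂ = (131+965)/(524+3560) = 1096/4084 = 0.2684.
SE = √(0.196345 × 0.0021893) = 0.0207.
z = (0.2500 − 0.2711)/0.0207 = -0.0211/0.0207 = -1.02.
p-value = P(Z < -1.016) ≈ 0.1548.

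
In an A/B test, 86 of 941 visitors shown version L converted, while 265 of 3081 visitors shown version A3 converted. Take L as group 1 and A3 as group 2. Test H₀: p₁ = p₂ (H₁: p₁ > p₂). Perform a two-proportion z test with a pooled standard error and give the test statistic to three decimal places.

z = 0.512

p̂₁ = 86/941 ≈ 0.09139, p̂₂ = 265/3081 ≈ 0.08601.
Pooled p̂ = (86+265)/(941+3081) = 351/4022 = 0.08727.
SE = √(p̂(1−p̂)(1/n₁+1/n₂)) = √(0.08727·0.91273·0.00138727) = √(0.000110501) = 0.01051.
z = (0.09139 − 0.08601)/0.01051 = 0.00538/0.01051 = 0.512.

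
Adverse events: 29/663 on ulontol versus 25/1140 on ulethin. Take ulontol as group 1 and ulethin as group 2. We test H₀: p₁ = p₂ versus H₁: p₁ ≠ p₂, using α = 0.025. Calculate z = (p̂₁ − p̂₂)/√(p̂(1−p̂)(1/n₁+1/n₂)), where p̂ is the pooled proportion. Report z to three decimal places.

z = 2.620

p̂₁ = 29/663 = 0.043741, p̂₂ = 25/1140 = 0.021930.
Pooled p̂ = (29+25)/(663+1140) = 54/1803 = 0.029950.
SE = √(0.0290531 × 0.00238549) = 0.008325.
z = (0.043741 − 0.021930)/0.008325 = 0.021811/0.008325 = 2.620.
Two-sided p-value ≈ 2·Φ(−2.620) = 0.0088; since p < α = 0.025, reject H₀.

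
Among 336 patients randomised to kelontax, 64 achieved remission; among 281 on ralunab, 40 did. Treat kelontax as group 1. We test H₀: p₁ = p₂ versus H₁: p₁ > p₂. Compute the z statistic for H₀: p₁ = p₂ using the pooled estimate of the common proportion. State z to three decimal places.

p̂₁ = 64/336 = 0.190476, p̂₂ = 40/281 = 0.142349.
Pooled p̂ = (64+40)/(336+281) = 104/617 = 0.168558.
SE = √(p̂(1−p̂)(1/n₁+1/n₂)) = √(0.168558·0.831442·0.00653491) = √(0.000915841) = 0.030263.
z = (0.190476 − 0.142349)/0.030263 = 0.048127/0.030263 = 1.590.

z = 1.590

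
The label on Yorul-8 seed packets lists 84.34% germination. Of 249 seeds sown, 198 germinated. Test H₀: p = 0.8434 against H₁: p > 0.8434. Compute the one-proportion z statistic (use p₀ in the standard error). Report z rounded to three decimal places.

z = -2.094

p̂ = 198/249 ≈ 0.79518.
Standard error under H₀: √(0.8434×0.1566/249) = 0.02303.
z = (0.79518 − 0.8434)/0.02303 = -0.04822/0.02303 = -2.094.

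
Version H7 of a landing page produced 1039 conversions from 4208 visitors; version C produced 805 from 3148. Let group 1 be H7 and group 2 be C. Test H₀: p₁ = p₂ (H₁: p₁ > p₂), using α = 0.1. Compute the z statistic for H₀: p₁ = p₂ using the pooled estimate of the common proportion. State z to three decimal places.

z = -0.862

p̂₁ = 1039/4208 ≈ 0.246911, p̂₂ = 805/3148 ≈ 0.255718.
Pooled p̂ = (1039+805)/(4208+3148) = 1844/7356 = 0.250680.
SE = √(p̂(1−p̂)(1/n₁+1/n₂)) = √(0.250680·0.749320·0.000555305) = √(0.000104308) = 0.010213.
z = (0.246911 − 0.255718)/0.010213 = -0.008807/0.010213 = -0.862.
p-value = P(Z > -0.862) ≈ 0.8058; since p > α = 0.1, fail to reject H₀.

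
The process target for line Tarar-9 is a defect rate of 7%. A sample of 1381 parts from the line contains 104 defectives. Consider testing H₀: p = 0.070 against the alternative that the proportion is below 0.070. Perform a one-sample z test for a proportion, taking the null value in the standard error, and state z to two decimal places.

z = 0.77

p̂ = 104/1381 ≈ 0.0753.
Standard error under H₀: √(0.07×0.93/1381) = 0.0069.
z = (0.0753 − 0.07)/0.0069 = 0.0053/0.0069 = 0.77.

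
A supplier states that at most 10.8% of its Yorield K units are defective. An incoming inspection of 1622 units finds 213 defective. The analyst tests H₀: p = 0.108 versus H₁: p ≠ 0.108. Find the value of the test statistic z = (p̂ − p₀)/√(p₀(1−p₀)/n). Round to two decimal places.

z = 3.03

p̂ = 213/1622 = 0.1313.
SE = √(p₀(1−p₀)/n) = √(0.096336/1622) = 0.0077.
z = (0.1313 − 0.108)/0.0077 = 0.0233/0.0077 = 3.03.
p-value = 2·P(Z > 3.026) ≈ 0.0025.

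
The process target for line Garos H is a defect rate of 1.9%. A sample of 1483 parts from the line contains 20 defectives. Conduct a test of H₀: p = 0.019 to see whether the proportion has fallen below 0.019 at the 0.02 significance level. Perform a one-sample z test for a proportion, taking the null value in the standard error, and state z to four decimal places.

z = -1.5553

p̂ = 20/1483 = 0.0134862.
Standard error under H₀: √(0.019×0.981/1483) = 0.0035452.
z = (0.0134862 − 0.019)/0.0035452 = -0.0055138/0.0035452 = -1.5553.
p-value = P(Z < -1.555) ≈ 0.0599, so at α = 0.02 we fail to reject H₀.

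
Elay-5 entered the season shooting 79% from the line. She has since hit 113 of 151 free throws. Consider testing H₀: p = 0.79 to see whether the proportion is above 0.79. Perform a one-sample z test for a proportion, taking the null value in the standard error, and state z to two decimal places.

z = -1.26

p̂ = 113/151 ≈ 0.7483.
SE = √(p₀(1−p₀)/n) = √(0.1659/151) = 0.0331.
z = (0.7483 − 0.79)/0.0331 = -0.0417/0.0331 = -1.26.
p-value = P(Z > -1.257) ≈ 0.8956.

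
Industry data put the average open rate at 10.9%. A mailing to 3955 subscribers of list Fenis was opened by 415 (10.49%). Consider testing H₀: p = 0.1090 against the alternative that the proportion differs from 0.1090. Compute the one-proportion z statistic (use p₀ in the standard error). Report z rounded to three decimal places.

z = -0.821

p̂ = 415/3955 ≈ 0.10493.
SE = √(p₀(1−p₀)/n) = √(0.097119/3955) = 0.00496.
z = (0.10493 − 0.109)/0.00496 = -0.00407/0.00496 = -0.821.
Two-sided p-value ≈ 2·Φ(−0.821) = 0.4115.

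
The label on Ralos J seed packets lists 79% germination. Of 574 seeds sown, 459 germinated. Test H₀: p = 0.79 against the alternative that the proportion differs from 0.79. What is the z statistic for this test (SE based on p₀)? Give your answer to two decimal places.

p̂ = 459/574 ≈ 0.7997.
Under H₀, SE = √(0.79·0.21/574) = √(0.000289024) = 0.0170.
z = (0.7997 − 0.79)/0.0170 = 0.0097/0.0170 = 0.57.

z = 0.57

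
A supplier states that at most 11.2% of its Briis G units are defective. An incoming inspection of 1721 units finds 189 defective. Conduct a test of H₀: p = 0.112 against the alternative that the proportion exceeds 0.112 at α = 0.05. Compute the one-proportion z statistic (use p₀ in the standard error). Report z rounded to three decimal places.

p̂ = 189/1721 ≈ 0.10982.
Standard error under H₀: √(0.112×0.888/1721) = 0.00760.
z = (0.10982 − 0.112)/0.00760 = -0.00218/0.00760 = -0.287.
p-value = P(Z > -0.287) ≈ 0.6129, so at α = 0.05 we fail to reject H₀.

z = -0.287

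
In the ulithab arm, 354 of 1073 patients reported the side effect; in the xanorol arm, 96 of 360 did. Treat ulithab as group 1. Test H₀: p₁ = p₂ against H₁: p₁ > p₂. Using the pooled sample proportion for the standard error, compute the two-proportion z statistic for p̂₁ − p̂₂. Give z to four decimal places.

z = 2.2374

p̂₁ = 354/1073 ≈ 0.329916, p̂₂ = 96/360 ≈ 0.266667.
Pooled p̂ = (354+96)/(1073+360) = 450/1433 = 0.314027.
SE = √(p̂(1−p̂)(1/n₁+1/n₂)) = √(0.314027·0.685973·0.00370974) = √(0.00079913) = 0.028269.
z = (0.329916 − 0.266667)/0.028269 = 0.063249/0.028269 = 2.2374.
p-value = P(Z > 2.237) ≈ 0.0126.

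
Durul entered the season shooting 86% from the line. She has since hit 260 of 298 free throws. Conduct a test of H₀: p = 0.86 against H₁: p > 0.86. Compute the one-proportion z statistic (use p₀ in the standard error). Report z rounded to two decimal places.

p̂ = 260/298 ≈ 0.8725.
Under H₀, SE = √(0.86·0.14/298) = √(0.000404027) = 0.0201.
z = (0.8725 − 0.86)/0.0201 = 0.0125/0.0201 = 0.62.
p-value = P(Z > 0.621) ≈ 0.2673.

z = 0.62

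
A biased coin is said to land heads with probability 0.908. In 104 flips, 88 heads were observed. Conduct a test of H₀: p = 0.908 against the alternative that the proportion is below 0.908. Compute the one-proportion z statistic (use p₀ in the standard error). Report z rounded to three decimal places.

p̂ = 88/104 = 0.84615.
Standard error under H₀: √(0.908×0.092/104) = 0.02834.
z = (0.84615 − 0.908)/0.02834 = -0.06185/0.02834 = -2.182.

z = -2.182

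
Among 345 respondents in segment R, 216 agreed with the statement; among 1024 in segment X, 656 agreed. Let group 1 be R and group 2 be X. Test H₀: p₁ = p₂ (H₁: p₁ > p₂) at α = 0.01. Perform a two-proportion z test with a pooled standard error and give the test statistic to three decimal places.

z = -0.486

p̂₁ = 216/345 ≈ 0.626087, p̂₂ = 656/1024 ≈ 0.640625.
Pooled p̂ = (216+656)/(345+1024) = 872/1369 = 0.636961.
SE = √(p̂(1−p̂)(1/n₁+1/n₂)) = √(0.636961·0.363039·0.00387511) = √(0.000896087) = 0.029935.
z = (0.626087 − 0.640625)/0.029935 = -0.014538/0.029935 = -0.486.
p-value = P(Z > -0.486) ≈ 0.6864; since p > α = 0.01, fail to reject H₀.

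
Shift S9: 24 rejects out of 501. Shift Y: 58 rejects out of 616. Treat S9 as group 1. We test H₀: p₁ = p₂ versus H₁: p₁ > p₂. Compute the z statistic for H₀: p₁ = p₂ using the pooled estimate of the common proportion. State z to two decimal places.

p̂₁ = 24/501 ≈ 0.0479, p̂₂ = 58/616 ≈ 0.0942.
Pooled p̂ = (24+58)/(501+616) = 82/1117 = 0.0734.
SE = √(0.0680218 × 0.00361938) = 0.0157.
z = (0.0479 − 0.0942)/0.0157 = -0.0463/0.0157 = -2.95.
p-value = P(Z > -2.948) ≈ 0.9984.

z = -2.95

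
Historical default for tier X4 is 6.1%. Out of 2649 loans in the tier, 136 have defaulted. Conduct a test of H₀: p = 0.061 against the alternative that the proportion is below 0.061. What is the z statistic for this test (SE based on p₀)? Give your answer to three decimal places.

p̂ = 136/2649 ≈ 0.05134.
SE = √(p₀(1−p₀)/n) = √(0.057279/2649) = 0.00465.
z = (0.05134 − 0.061)/0.00465 = -0.00966/0.00465 = -2.077.

z = -2.077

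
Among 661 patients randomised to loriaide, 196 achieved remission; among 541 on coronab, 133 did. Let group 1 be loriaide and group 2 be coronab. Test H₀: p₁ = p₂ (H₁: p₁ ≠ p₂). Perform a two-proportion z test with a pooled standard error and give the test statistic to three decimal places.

z = 1.961

p̂₁ = 196/661 = 0.29652, p̂₂ = 133/541 = 0.24584.
Pooled p̂ = (196+133)/(661+541) = 329/1202 = 0.27371.
SE = √(0.198793 × 0.00336129) = 0.02585.
z = (0.29652 − 0.24584)/0.02585 = 0.05068/0.02585 = 1.961.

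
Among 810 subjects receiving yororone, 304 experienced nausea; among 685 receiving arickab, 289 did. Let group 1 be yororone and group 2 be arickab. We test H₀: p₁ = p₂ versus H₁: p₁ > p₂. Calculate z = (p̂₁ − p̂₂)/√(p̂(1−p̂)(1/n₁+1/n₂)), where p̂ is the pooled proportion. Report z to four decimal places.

p̂₁ = 304/810 = 0.375309, p̂₂ = 289/685 = 0.421898.
Pooled p̂ = (304+289)/(810+685) = 593/1495 = 0.396656.
SE = √(0.23932 × 0.00269442) = 0.025393.
z = (0.375309 − 0.421898)/0.025393 = -0.046589/0.025393 = -1.8347.
p-value = P(Z > -1.835) ≈ 0.9667.

z = -1.8347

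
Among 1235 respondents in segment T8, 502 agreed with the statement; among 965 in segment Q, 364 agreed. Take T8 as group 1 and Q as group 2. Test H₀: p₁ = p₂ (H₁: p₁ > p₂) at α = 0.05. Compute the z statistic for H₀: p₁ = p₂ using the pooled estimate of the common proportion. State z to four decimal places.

p̂₁ = 502/1235 ≈ 0.406478, p̂₂ = 364/965 ≈ 0.377202.
Pooled p̂ = (502+364)/(1235+965) = 866/2200 = 0.393636.
SE = √(0.238687 × 0.00184599) = 0.020991.
z = (0.406478 − 0.377202)/0.020991 = 0.029276/0.020991 = 1.3947.
p-value = P(Z > 1.395) ≈ 0.0816. With α = 0.05, fail to reject H₀.

z = 1.3947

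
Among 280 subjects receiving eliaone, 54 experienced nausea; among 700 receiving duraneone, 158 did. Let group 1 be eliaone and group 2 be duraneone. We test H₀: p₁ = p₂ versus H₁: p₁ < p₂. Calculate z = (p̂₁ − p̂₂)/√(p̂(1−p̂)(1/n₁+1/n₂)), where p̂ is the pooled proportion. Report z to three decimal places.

p̂₁ = 54/280 = 0.192857, p̂₂ = 158/700 = 0.225714.
Pooled p̂ = (54+158)/(280+700) = 212/980 = 0.216327.
SE = √(0.169529 × 0.005) = 0.029114.
z = (0.192857 − 0.225714)/0.029114 = -0.032857/0.029114 = -1.129.
p-value = P(Z < -1.129) ≈ 0.1295.

z = -1.129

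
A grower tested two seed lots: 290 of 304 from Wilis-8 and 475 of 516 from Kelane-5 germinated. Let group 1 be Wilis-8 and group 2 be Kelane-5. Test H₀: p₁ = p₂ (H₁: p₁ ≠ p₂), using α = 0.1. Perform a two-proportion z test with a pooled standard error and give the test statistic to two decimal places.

z = 1.85

p̂₁ = 290/304 ≈ 0.9539, p̂₂ = 475/516 ≈ 0.9205.
Pooled p̂ = (290+475)/(304+516) = 765/820 = 0.9329.
SE = √(0.0625744 × 0.00522746) = 0.0181.
z = (0.9539 − 0.9205)/0.0181 = 0.0334/0.0181 = 1.85.
Two-sided p-value ≈ 2·Φ(−1.847) = 0.0647, so at α = 0.1 we reject H₀.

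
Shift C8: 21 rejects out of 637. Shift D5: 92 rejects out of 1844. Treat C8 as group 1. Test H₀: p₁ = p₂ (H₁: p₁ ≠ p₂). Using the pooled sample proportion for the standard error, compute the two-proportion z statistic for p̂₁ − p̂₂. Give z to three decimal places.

z = -1.766

p̂₁ = 21/637 ≈ 0.03297, p̂₂ = 92/1844 ≈ 0.04989.
Pooled p̂ = (21+92)/(637+1844) = 113/2481 = 0.04555.
SE = √(p̂(1−p̂)(1/n₁+1/n₂)) = √(0.04555·0.95445·0.00211216) = √(9.18191e-05) = 0.00958.
z = (0.03297 − 0.04989)/0.00958 = -0.01692/0.00958 = -1.766.
Two-sided p-value ≈ 2·Φ(−1.766) = 0.0774.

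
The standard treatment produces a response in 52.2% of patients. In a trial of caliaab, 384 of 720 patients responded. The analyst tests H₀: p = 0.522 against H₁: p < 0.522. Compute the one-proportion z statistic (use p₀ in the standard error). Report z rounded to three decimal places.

p̂ = 384/720 ≈ 0.533333.
SE = √(p₀(1−p₀)/n) = √(0.24952/720) = 0.018616.
z = (0.533333 − 0.522)/0.018616 = 0.011333/0.018616 = 0.609.
p-value = P(Z < 0.609) ≈ 0.7287.

z = 0.609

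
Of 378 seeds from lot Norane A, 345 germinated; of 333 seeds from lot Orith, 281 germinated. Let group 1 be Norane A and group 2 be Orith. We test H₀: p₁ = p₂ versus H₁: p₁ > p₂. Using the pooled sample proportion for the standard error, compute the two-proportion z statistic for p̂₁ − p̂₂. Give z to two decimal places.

z = 2.82

p̂₁ = 345/378 ≈ 0.9127, p̂₂ = 281/333 ≈ 0.8438.
Pooled p̂ = (345+281)/(378+333) = 626/711 = 0.8805.
SE = √(0.105258 × 0.00564851) = 0.0244.
z = (0.9127 − 0.8438)/0.0244 = 0.0689/0.0244 = 2.82.
p-value = P(Z > 2.824) ≈ 0.0024.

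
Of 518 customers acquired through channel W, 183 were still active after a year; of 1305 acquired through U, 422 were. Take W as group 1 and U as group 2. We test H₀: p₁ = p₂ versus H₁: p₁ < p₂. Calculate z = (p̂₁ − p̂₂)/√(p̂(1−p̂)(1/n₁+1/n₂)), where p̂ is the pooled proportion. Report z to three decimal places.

z = 1.223

p̂₁ = 183/518 ≈ 0.35328, p̂₂ = 422/1305 ≈ 0.32337.
Pooled p̂ = (183+422)/(518+1305) = 605/1823 = 0.33187.
SE = √(p̂(1−p̂)(1/n₁+1/n₂)) = √(0.33187·0.66813·0.00269679) = √(0.000597965) = 0.02445.
z = (0.35328 − 0.32337)/0.02445 = 0.02991/0.02445 = 1.223.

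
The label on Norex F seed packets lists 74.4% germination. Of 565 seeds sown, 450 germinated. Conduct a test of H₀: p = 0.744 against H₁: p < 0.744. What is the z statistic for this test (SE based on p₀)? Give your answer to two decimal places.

z = 2.86

p̂ = 450/565 = 0.79646.
Standard error under H₀: √(0.744×0.256/565) = 0.01836.
z = (0.79646 − 0.744)/0.01836 = 0.05246/0.01836 = 2.86.
p-value = P(Z < 2.857) ≈ 0.9979.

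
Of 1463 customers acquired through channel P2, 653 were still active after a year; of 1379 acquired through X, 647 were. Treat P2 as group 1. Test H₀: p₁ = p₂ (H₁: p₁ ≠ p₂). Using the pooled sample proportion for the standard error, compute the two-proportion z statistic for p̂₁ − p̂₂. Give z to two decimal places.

p̂₁ = 653/1463 = 0.4463, p̂₂ = 647/1379 = 0.4692.
Pooled p̂ = (653+647)/(1463+1379) = 1300/2842 = 0.4574.
SE = √(0.248187 × 0.00140869) = 0.0187.
z = (0.4463 − 0.4692)/0.0187 = -0.0229/0.0187 = -1.22.
Two-sided p-value ≈ 2·Φ(−1.221) = 0.2219.

z = -1.22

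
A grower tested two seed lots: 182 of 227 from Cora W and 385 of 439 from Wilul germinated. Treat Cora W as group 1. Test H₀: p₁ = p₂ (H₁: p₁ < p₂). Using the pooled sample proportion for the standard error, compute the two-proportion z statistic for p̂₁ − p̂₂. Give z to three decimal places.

p̂₁ = 182/227 = 0.80176, p̂₂ = 385/439 = 0.87699.
Pooled p̂ = (182+385)/(227+439) = 567/666 = 0.85135.
SE = √(0.126552 × 0.00668319) = 0.02908.
z = (0.80176 − 0.87699)/0.02908 = -0.07523/0.02908 = -2.587.
p-value = P(Z < -2.587) ≈ 0.0048.

z = -2.587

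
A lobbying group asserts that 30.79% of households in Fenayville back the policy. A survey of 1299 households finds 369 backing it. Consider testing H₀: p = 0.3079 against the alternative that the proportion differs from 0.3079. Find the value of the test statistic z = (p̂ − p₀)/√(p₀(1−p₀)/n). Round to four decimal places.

p̂ = 369/1299 = 0.2840647.
Under H₀, SE = √(0.3079·0.6921/1299) = √(0.000164047) = 0.0128081.
z = (0.2840647 − 0.3079)/0.0128081 = -0.0238353/0.0128081 = -1.8610.

z = -1.8610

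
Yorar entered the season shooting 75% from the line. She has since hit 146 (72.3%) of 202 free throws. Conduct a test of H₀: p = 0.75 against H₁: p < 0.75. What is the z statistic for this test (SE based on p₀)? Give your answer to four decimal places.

z = -0.8937

p̂ = 146/202 ≈ 0.722772.
Standard error under H₀: √(0.75×0.25/202) = 0.030467.
z = (0.722772 − 0.75)/0.030467 = -0.027228/0.030467 = -0.8937.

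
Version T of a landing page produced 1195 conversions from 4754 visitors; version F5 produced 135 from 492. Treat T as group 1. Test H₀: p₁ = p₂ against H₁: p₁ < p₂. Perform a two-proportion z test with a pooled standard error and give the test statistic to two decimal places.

z = -1.12

p̂₁ = 1195/4754 ≈ 0.2514, p̂₂ = 135/492 ≈ 0.2744.
Pooled p̂ = (1195+135)/(4754+492) = 1330/5246 = 0.2535.
SE = √(0.189251 × 0.00224287) = 0.0206.
z = (0.2514 − 0.2744)/0.0206 = -0.0230/0.0206 = -1.12.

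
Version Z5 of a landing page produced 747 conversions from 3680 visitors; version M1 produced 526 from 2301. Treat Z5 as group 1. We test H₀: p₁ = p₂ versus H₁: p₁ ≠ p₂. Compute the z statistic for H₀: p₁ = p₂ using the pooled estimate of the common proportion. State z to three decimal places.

p̂₁ = 747/3680 = 0.20299, p̂₂ = 526/2301 = 0.22860.
Pooled p̂ = (747+526)/(3680+2301) = 1273/5981 = 0.21284.
SE = √(0.16754 × 0.000706333) = 0.01088.
z = (0.20299 − 0.22860)/0.01088 = -0.02561/0.01088 = -2.354.
p-value = 2·P(Z > 2.354) ≈ 0.0186.

z = -2.354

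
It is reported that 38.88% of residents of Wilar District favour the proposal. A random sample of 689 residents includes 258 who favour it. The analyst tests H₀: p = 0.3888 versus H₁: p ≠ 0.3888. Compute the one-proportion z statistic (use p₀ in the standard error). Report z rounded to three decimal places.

p̂ = 258/689 = 0.37446.
Under H₀, SE = √(0.3888·0.6112/689) = √(0.000344898) = 0.01857.
z = (0.37446 − 0.3888)/0.01857 = -0.01434/0.01857 = -0.772.

z = -0.772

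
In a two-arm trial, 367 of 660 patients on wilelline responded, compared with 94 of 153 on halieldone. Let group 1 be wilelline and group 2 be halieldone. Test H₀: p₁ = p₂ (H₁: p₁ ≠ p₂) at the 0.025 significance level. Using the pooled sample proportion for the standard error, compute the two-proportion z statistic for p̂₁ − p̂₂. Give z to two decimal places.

p̂₁ = 367/660 = 0.5561, p̂₂ = 94/153 = 0.6144.
Pooled p̂ = (367+94)/(660+153) = 461/813 = 0.5670.
SE = √(0.245506 × 0.0080511) = 0.0445.
z = (0.5561 − 0.6144)/0.0445 = -0.0583/0.0445 = -1.31.
Two-sided p-value ≈ 2·Φ(−1.312) = 0.1896. With α = 0.025, fail to reject H₀.

z = -1.31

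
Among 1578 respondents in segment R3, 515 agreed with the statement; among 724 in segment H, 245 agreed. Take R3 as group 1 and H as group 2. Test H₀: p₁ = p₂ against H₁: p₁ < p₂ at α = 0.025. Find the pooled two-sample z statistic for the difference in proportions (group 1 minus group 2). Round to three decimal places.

z = -0.570

p̂₁ = 515/1578 = 0.32636, p̂₂ = 245/724 = 0.33840.
Pooled p̂ = (515+245)/(1578+724) = 760/2302 = 0.33015.
SE = √(p̂(1−p̂)(1/n₁+1/n₂)) = √(0.33015·0.66985·0.00201493) = √(0.000445602) = 0.02111.
z = (0.32636 − 0.33840)/0.02111 = -0.01204/0.02111 = -0.570.
p-value = P(Z < -0.570) ≈ 0.2843; since p > α = 0.025, fail to reject H₀.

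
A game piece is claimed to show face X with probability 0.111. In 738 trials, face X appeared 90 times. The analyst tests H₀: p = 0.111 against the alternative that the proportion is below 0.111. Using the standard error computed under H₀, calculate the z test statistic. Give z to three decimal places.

z = 0.947

p̂ = 90/738 = 0.12195.
Under H₀, SE = √(0.111·0.889/738) = √(0.000133711) = 0.01156.
z = (0.12195 − 0.111)/0.01156 = 0.01095/0.01156 = 0.947.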